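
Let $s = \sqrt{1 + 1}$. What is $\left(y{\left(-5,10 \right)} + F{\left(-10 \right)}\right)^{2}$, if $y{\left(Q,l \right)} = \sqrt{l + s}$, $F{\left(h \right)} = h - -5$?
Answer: $\left(-5 + \sqrt{10 + \sqrt{2}}\right)^{2} \approx 2.6293$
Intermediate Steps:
$s = \sqrt{2} \approx 1.4142$
$F{\left(h \right)} = 5 + h$ ($F{\left(h \right)} = h + 5 = 5 + h$)
$y{\left(Q,l \right)} = \sqrt{l + \sqrt{2}}$
$\left(y{\left(-5,10 \right)} + F{\left(-10 \right)}\right)^{2} = \left(\sqrt{10 + \sqrt{2}} + \left(5 - 10\right)\right)^{2} = \left(\sqrt{10 + \sqrt{2}} - 5\right)^{2} = \left(-5 + \sqrt{10 + \sqrt{2}}\right)^{2}$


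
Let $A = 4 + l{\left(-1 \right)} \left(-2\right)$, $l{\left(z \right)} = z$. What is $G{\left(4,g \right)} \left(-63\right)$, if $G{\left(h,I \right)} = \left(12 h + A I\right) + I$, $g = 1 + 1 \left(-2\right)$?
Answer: $-2583$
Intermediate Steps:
$g = -1$ ($g = 1 - 2 = -1$)
$A = 6$ ($A = 4 - -2 = 4 + 2 = 6$)
$G{\left(h,I \right)} = 7 I + 12 h$ ($G{\left(h,I \right)} = \left(12 h + 6 I\right) + I = \left(6 I + 12 h\right) + I = 7 I + 12 h$)
$G{\left(4,g \right)} \left(-63\right) = \left(7 \left(-1\right) + 12 \cdot 4\right) \left(-63\right) = \left(-7 + 48\right) \left(-63\right) = 41 \left(-63\right) = -2583$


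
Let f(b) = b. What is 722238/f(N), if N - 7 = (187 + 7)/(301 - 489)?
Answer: 2057284/17 ≈ 1.2102e+5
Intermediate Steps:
N = 561/94 (N = 7 + (187 + 7)/(301 - 489) = 7 + 194/(-188) = 7 + 194*(-1/188) = 7 - 97/94 = 561/94 ≈ 5.9681)
722238/f(N) = 722238/(561/94) = 722238*(94/561) = 2057284/17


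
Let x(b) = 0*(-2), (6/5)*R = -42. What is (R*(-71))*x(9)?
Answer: 0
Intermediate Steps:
R = -35 (R = (5/6)*(-42) = -35)
x(b) = 0
(R*(-71))*x(9) = -35*(-71)*0 = 2485*0 = 0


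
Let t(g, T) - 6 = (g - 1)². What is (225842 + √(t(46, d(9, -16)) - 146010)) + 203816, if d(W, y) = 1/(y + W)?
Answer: 429658 + I*√143979 ≈ 4.2966e+5 + 379.45*I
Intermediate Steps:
d(W, y) = 1/(W + y)
t(g, T) = 6 + (-1 + g)² (t(g, T) = 6 + (g - 1)² = 6 + (-1 + g)²)
(225842 + √(t(46, d(9, -16)) - 146010)) + 203816 = (225842 + √((6 + (-1 + 46)²) - 146010)) + 203816 = (225842 + √((6 + 45²) - 146010)) + 203816 = (225842 + √((6 + 2025) - 146010)) + 203816 = (225842 + √(2031 - 146010)) + 203816 = (225842 + √(-143979)) + 203816 = (225842 + I*√143979) + 203816 = 429658 + I*√143979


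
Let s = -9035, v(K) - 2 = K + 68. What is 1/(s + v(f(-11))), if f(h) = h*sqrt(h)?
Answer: I/(11*(sqrt(11) - 815*I)) ≈ -0.00011154 + 4.5392e-7*I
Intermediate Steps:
f(h) = h**(3/2)
v(K) = 70 + K (v(K) = 2 + (K + 68) = 2 + (68 + K) = 70 + K)
1/(s + v(f(-11))) = 1/(-9035 + (70 + (-11)**(3/2))) = 1/(-9035 + (70 - 11*I*sqrt(11))) = 1/(-8965 - 11*I*sqrt(11))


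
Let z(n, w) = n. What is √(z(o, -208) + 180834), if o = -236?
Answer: √180598 ≈ 424.97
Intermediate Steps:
√(z(o, -208) + 180834) = √(-236 + 180834) = √180598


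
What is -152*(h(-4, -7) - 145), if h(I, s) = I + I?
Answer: 23256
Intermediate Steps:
h(I, s) = 2*I
-152*(h(-4, -7) - 145) = -152*(2*(-4) - 145) = -152*(-8 - 145) = -152*(-153) = 23256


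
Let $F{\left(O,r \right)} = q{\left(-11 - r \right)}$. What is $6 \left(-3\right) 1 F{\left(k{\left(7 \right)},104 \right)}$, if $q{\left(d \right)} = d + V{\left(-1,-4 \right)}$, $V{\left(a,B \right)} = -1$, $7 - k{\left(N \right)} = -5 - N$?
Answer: $2088$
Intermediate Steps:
$k{\left(N \right)} = 12 + N$ ($k{\left(N \right)} = 7 - \left(-5 - N\right) = 7 + \left(5 + N\right) = 12 + N$)
$q{\left(d \right)} = -1 + d$ ($q{\left(d \right)} = d - 1 = -1 + d$)
$F{\left(O,r \right)} = -12 - r$ ($F{\left(O,r \right)} = -1 - \left(11 + r\right) = -12 - r$)
$6 \left(-3\right) 1 F{\left(k{\left(7 \right)},104 \right)} = 6 \left(-3\right) 1 \left(-12 - 104\right) = \left(-18\right) 1 \left(-12 - 104\right) = \left(-18\right) \left(-116\right) = 2088$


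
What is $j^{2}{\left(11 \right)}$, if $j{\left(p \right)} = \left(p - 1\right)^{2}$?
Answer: $10000$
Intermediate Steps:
$j{\left(p \right)} = \left(-1 + p\right)^{2}$
$j^{2}{\left(11 \right)} = \left(\left(-1 + 11\right)^{2}\right)^{2} = \left(10^{2}\right)^{2} = 100^{2} = 10000$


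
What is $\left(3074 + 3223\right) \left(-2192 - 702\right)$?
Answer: $-18223518$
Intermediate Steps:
$\left(3074 + 3223\right) \left(-2192 - 702\right) = 6297 \left(-2894\right) = -18223518$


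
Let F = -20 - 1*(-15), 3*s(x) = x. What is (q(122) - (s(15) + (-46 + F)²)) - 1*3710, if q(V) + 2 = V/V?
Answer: -6317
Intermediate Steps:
s(x) = x/3
F = -5 (F = -20 + 15 = -5)
q(V) = -1 (q(V) = -2 + V/V = -2 + 1 = -1)
(q(122) - (s(15) + (-46 + F)²)) - 1*3710 = (-1 - ((⅓)*15 + (-46 - 5)²)) - 1*3710 = (-1 - (5 + (-51)²)) - 3710 = (-1 - (5 + 2601)) - 3710 = (-1 - 1*2606) - 3710 = (-1 - 2606) - 3710 = -2607 - 3710 = -6317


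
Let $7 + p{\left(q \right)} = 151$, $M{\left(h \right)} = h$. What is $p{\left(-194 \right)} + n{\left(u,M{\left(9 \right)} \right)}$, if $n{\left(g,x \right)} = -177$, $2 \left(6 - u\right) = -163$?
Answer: $-33$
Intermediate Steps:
$u = \frac{175}{2}$ ($u = 6 - - \frac{163}{2} = 6 + \frac{163}{2} = \frac{175}{2} \approx 87.5$)
$p{\left(q \right)} = 144$ ($p{\left(q \right)} = -7 + 151 = 144$)
$p{\left(-194 \right)} + n{\left(u,M{\left(9 \right)} \right)} = 144 - 177 = -33$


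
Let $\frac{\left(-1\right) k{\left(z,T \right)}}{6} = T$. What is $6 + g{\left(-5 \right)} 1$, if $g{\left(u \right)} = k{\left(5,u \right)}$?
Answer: $36$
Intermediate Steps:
$k{\left(z,T \right)} = - 6 T$
$g{\left(u \right)} = - 6 u$
$6 + g{\left(-5 \right)} 1 = 6 + \left(-6\right) \left(-5\right) 1 = 6 + 30 \cdot 1 = 6 + 30 = 36$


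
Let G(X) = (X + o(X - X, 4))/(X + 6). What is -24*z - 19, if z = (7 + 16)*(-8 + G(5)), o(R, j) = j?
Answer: 43399/11 ≈ 3945.4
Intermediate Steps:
G(X) = (4 + X)/(6 + X) (G(X) = (X + 4)/(X + 6) = (4 + X)/(6 + X))
z = -1817/11 (z = (7 + 16)*(-8 + (4 + 5)/(6 + 5)) = 23*(-8 + 9/11) = 23*(-79/11) = -1817/11 ≈ -165.18)
-24*z - 19 = -24*(-1817/11) - 19 = 43608/11 - 19 = 43399/11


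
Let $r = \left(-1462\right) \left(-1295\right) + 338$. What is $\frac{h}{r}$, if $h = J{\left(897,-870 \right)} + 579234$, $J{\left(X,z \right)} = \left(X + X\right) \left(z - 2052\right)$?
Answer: $- \frac{211947}{86074} \approx -2.4624$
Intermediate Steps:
$J{\left(X,z \right)} = 2 X \left(-2052 + z\right)$
$r = 1893628$ ($r = 1893290 + 338 = 1893628$)
$h = -4662834$ ($h = 2 \cdot 897 \left(-2052 - 870\right) + 579234 = 2 \cdot 897 \left(-2922\right) + 579234 = -5242068 + 579234 = -4662834$)
$\frac{h}{r} = - \frac{4662834}{1893628} = \left(-4662834\right) \frac{1}{1893628} = - \frac{211947}{86074}$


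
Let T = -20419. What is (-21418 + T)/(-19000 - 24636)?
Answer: 41837/43636 ≈ 0.95877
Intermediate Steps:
(-21418 + T)/(-19000 - 24636) = (-21418 - 20419)/(-19000 - 24636) = -41837/(-43636) = -41837*(-1/43636) = 41837/43636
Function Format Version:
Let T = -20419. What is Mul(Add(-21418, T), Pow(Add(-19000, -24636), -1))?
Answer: Rational(41837, 43636) ≈ 0.95877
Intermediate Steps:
Mul(Add(-21418, T), Pow(Add(-19000, -24636), -1)) = Mul(Add(-21418, -20419), Pow(Add(-19000, -24636), -1)) = Mul(-41837, Pow(-43636, -1)) = Mul(-41837, Rational(-1, 43636)) = Rational(41837, 43636)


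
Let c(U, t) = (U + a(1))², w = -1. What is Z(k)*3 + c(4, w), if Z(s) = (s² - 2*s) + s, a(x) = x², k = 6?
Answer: 115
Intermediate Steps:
c(U, t) = (1 + U)² (c(U, t) = (U + 1²)² = (U + 1)² = (1 + U)²)
Z(s) = s² - s
Z(k)*3 + c(4, w) = (6*(-1 + 6))*3 + (1 + 4)² = (6*5)*3 + 5² = 30*3 + 25 = 90 + 25 = 115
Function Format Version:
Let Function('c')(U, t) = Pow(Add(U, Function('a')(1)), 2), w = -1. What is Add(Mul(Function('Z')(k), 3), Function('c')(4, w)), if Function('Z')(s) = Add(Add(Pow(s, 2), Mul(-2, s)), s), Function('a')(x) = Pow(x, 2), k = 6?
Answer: 115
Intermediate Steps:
Function('c')(U, t) = Pow(Add(1, U), 2) (Function('c')(U, t) = Pow(Add(U, Pow(1, 2)), 2) = Pow(Add(U, 1), 2) = Pow(Add(1, U), 2))
Function('Z')(s) = Add(Pow(s, 2), Mul(-1, s))
Add(Mul(Function('Z')(k), 3), Function('c')(4, w)) = Add(Mul(Mul(6, Add(-1, 6)), 3), Pow(Add(1, 4), 2)) = Add(Mul(Mul(6, 5), 3), Pow(5, 2)) = Add(Mul(30, 3), 25) = Add(90, 25) = 115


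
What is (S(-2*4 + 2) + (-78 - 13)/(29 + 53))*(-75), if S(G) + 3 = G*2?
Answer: 99075/82 ≈ 1208.2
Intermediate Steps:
S(G) = -3 + 2*G (S(G) = -3 + G*2 = -3 + 2*G)
(S(-2*4 + 2) + (-78 - 13)/(29 + 53))*(-75) = ((-3 + 2*(-2*4 + 2)) + (-78 - 13)/(29 + 53))*(-75) = ((-3 + 2*(-8 + 2)) - 91/82)*(-75) = ((-3 + 2*(-6)) - 91*1/82)*(-75) = ((-3 - 12) - 91/82)*(-75) = (-15 - 91/82)*(-75) = -1321/82*(-75) = 99075/82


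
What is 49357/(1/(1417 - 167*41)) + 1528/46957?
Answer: -12584875602542/46957 ≈ -2.6801e+8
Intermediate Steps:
49357/(1/(1417 - 167*41)) + 1528/46957 = 49357/(1/(1417 - 6847)) + 1528*(1/46957) = 49357/(1/(-5430)) + 1528/46957 = 49357/(-1/5430) + 1528/46957 = 49357*(-5430) + 1528/46957 = -268008510 + 1528/46957 = -12584875602542/46957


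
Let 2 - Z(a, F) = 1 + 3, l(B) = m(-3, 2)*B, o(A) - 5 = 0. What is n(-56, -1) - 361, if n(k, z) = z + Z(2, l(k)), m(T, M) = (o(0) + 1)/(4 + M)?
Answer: -364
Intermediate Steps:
o(A) = 5 (o(A) = 5 + 0 = 5)
m(T, M) = 6/(4 + M) (m(T, M) = (5 + 1)/(4 + M) = 6/(4 + M))
l(B) = B (l(B) = (6/(4 + 2))*B = (6/6)*B = (6*(⅙))*B = 1*B = B)
Z(a, F) = -2 (Z(a, F) = 2 - (1 + 3) = 2 - 1*4 = 2 - 4 = -2)
n(k, z) = -2 + z (n(k, z) = z - 2 = -2 + z)
n(-56, -1) - 361 = (-2 - 1) - 361 = -3 - 361 = -364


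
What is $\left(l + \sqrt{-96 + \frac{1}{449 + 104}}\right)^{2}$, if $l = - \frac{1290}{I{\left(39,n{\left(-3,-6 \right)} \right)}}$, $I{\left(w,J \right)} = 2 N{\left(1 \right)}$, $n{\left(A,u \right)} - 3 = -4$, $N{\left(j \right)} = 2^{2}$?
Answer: $\frac{229212433}{8848} - \frac{645 i \sqrt{29357111}}{1106} \approx 25906.0 - 3159.8 i$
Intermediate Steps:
$N{\left(j \right)} = 4$
$n{\left(A,u \right)} = -1$ ($n{\left(A,u \right)} = 3 - 4 = -1$)
$I{\left(w,J \right)} = 8$ ($I{\left(w,J \right)} = 2 \cdot 4 = 8$)
$l = - \frac{645}{4}$ ($l = - \frac{1290}{8} = \left(-1290\right) \frac{1}{8} = - \frac{645}{4} \approx -161.25$)
$\left(l + \sqrt{-96 + \frac{1}{449 + 104}}\right)^{2} = \left(- \frac{645}{4} + \sqrt{-96 + \frac{1}{449 + 104}}\right)^{2} = \left(- \frac{645}{4} + \sqrt{-96 + \frac{1}{553}}\right)^{2} = \left(- \frac{645}{4} + \sqrt{- \frac{53087}{553}}\right)^{2} = \left(- \frac{645}{4} + \frac{i \sqrt{29357111}}{553}\right)^{2}$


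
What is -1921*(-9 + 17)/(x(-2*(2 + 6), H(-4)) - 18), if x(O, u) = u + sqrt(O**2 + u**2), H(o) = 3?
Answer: -5763 - 1921*sqrt(265)/5 ≈ -12017.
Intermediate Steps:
-1921*(-9 + 17)/(x(-2*(2 + 6), H(-4)) - 18) = -1921*(-9 + 17)/((3 + sqrt((-2*(2 + 6))**2 + 3**2)) - 18) = -15368/((3 + sqrt((-2*8)**2 + 9)) - 18) = -15368/((3 + sqrt((-16)**2 + 9)) - 18) = -15368/((3 + sqrt(256 + 9)) - 18) = -15368/((3 + sqrt(265)) - 18) = -15368/(-15 + sqrt(265))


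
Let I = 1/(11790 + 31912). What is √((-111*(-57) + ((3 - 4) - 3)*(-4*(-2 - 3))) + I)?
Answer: √11930925474290/43702 ≈ 79.038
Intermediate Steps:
I = 1/43702 ≈ 2.2882e-5
√((-111*(-57) + ((3 - 4) - 3)*(-4*(-2 - 3))) + I) = √((-111*(-57) + ((3 - 4) - 3)*(-4*(-2 - 3))) + 1/43702) = √((6327 + (-1 - 3)*(-4*(-5))) + 1/43702) = √((6327 - 4*20) + 1/43702) = √((6327 - 80) + 1/43702) = √(6247 + 1/43702) = √(273006395/43702) = √11930925474290/43702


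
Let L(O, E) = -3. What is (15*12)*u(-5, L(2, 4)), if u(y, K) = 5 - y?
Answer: 1800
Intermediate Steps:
(15*12)*u(-5, L(2, 4)) = (15*12)*(5 - 1*(-5)) = 180*(5 + 5) = 180*10 = 1800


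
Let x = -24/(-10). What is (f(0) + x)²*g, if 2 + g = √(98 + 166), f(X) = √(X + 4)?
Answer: -968/25 + 968*√66/25 ≈ 275.84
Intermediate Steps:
f(X) = √(4 + X)
x = 12/5 (x = -24*(-⅒) = 12/5 ≈ 2.4000)
g = -2 + 2*√66 (g = -2 + √(98 + 166) = -2 + √264 = -2 + 2*√66 ≈ 14.248)
(f(0) + x)²*g = (√(4 + 0) + 12/5)²*(-2 + 2*√66) = (√4 + 12/5)²*(-2 + 2*√66) = (2 + 12/5)²*(-2 + 2*√66) = (22/5)²*(-2 + 2*√66) = 484*(-2 + 2*√66)/25 = -968/25 + 968*√66/25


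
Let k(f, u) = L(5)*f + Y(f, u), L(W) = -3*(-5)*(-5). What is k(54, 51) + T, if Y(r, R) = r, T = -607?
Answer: -4603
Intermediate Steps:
L(W) = -75 (L(W) = 15*(-5) = -75)
k(f, u) = -74*f (k(f, u) = -75*f + f = -74*f)
k(54, 51) + T = -74*54 - 607 = -3996 - 607 = -4603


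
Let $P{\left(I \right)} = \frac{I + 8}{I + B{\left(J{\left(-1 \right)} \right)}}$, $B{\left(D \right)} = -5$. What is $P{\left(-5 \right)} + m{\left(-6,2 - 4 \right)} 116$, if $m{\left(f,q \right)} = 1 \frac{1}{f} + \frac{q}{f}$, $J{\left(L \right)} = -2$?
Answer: $\frac{571}{30} \approx 19.033$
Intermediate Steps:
$m{\left(f,q \right)} = \frac{1}{f} + \frac{q}{f}$
$P{\left(I \right)} = \frac{8 + I}{-5 + I}$ ($P{\left(I \right)} = \frac{I + 8}{I - 5} = \frac{8 + I}{-5 + I}$)
$P{\left(-5 \right)} + m{\left(-6,2 - 4 \right)} 116 = \frac{8 - 5}{-5 - 5} + \frac{1 + \left(2 - 4\right)}{-6} \cdot 116 = \frac{1}{-10} \cdot 3 + - \frac{1 - 2}{6} \cdot 116 = \left(- \frac{1}{10}\right) 3 + \left(- \frac{1}{6}\right) \left(-1\right) 116 = - \frac{3}{10} + \frac{1}{6} \cdot 116 = - \frac{3}{10} + \frac{58}{3} = \frac{571}{30}$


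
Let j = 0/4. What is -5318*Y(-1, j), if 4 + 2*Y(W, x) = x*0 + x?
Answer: 10636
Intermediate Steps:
j = 0 (j = 0*(¼) = 0)
Y(W, x) = -2 + x/2 (Y(W, x) = -2 + (x*0 + x)/2 = -2 + (0 + x)/2 = -2 + x/2)
-5318*Y(-1, j) = -5318*(-2 + (½)*0) = -5318*(-2 + 0) = -5318*(-2) = 10636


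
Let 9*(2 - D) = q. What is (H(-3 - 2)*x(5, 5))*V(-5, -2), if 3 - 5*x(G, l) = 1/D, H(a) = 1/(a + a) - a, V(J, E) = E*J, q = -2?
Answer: 2499/100 ≈ 24.990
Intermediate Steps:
D = 20/9 (D = 2 - ⅑*(-2) = 2 + 2/9 = 20/9 ≈ 2.2222)
H(a) = 1/(2*a) - a
x(G, l) = 51/100 (x(G, l) = ⅗ - 1/(5*20/9) = ⅗ - ⅕*9/20 = ⅗ - 9/100 = 51/100)
(H(-3 - 2)*x(5, 5))*V(-5, -2) = ((1/(2*(-3 - 2)) - (-3 - 2))*(51/100))*(-2*(-5)) = (((½)/(-5) - 1*(-5))*(51/100))*10 = (((½)*(-⅕) + 5)*(51/100))*10 = ((-⅒ + 5)*(51/100))*10 = ((49/10)*(51/100))*10 = (2499/1000)*10 = 2499/100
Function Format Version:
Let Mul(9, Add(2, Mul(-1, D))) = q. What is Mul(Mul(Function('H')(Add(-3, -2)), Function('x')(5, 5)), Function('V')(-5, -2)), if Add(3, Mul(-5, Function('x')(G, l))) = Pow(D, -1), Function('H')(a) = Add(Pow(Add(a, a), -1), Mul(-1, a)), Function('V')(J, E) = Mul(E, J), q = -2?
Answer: Rational(2499, 100) ≈ 24.990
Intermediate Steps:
D = Rational(20, 9) (D = Add(2, Mul(Rational(-1, 9), -2)) = Add(2, Rational(2, 9)) = Rational(20, 9) ≈ 2.2222)
Function('H')(a) = Add(Mul(Rational(1, 2), Pow(a, -1)), Mul(-1, a)) (Function('H')(a) = Add(Pow(Mul(2, a), -1), Mul(-1, a)) = Add(Mul(Rational(1, 2), Pow(a, -1)), Mul(-1, a)))
Function('x')(G, l) = Rational(51, 100) (Function('x')(G, l) = Add(Rational(3, 5), Mul(Rational(-1, 5), Pow(Rational(20, 9), -1))) = Add(Rational(3, 5), Mul(Rational(-1, 5), Rational(9, 20))) = Add(Rational(3, 5), Rational(-9, 100)) = Rational(51, 100))
Mul(Mul(Function('H')(Add(-3, -2)), Function('x')(5, 5)), Function('V')(-5, -2)) = Mul(Mul(Add(Mul(Rational(1, 2), Pow(Add(-3, -2), -1)), Mul(-1, Add(-3, -2))), Rational(51, 100)), Mul(-2, -5)) = Mul(Mul(Add(Mul(Rational(1, 2), Pow(-5, -1)), Mul(-1, -5)), Rational(51, 100)), 10) = Mul(Mul(Add(Mul(Rational(1, 2), Rational(-1, 5)), 5), Rational(51, 100)), 10) = Mul(Mul(Add(Rational(-1, 10), 5), Rational(51, 100)), 10) = Mul(Mul(Rational(49, 10), Rational(51, 100)), 10) = Mul(Rational(2499, 1000), 10) = Rational(2499, 100)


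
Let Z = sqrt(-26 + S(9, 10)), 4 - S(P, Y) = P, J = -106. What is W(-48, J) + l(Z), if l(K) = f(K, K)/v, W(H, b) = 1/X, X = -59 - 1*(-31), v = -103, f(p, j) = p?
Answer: -1/28 - I*sqrt(31)/103 ≈ -0.035714 - 0.054056*I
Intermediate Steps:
S(P, Y) = 4 - P
X = -28 (X = -59 + 31 = -28)
W(H, b) = -1/28 (W(H, b) = 1/(-28) = -1/28)
Z = I*sqrt(31) (Z = sqrt(-26 + (4 - 1*9)) = sqrt(-26 + (4 - 9)) = sqrt(-26 - 5) = sqrt(-31) = I*sqrt(31) ≈ 5.5678*I)
l(K) = -K/103 (l(K) = K/(-103) = K*(-1/103) = -K/103)
W(-48, J) + l(Z) = -1/28 - I*sqrt(31)/103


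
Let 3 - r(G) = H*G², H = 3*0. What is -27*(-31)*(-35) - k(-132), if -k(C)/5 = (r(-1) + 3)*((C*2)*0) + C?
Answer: -29955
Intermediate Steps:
H = 0
r(G) = 3 (r(G) = 3 - 0*G² = 3 - 1*0 = 3 + 0 = 3)
k(C) = -5*C (k(C) = -5*((3 + 3)*((C*2)*0) + C) = -5*(6*((2*C)*0) + C) = -5*(6*0 + C) = -5*(0 + C) = -5*C)
-27*(-31)*(-35) - k(-132) = -27*(-31)*(-35) - (-5)*(-132) = 837*(-35) - 1*660 = -29295 - 660 = -29955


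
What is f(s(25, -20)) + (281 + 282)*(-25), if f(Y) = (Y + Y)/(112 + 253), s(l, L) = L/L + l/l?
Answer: -5137371/365 ≈ -14075.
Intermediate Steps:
s(l, L) = 2 (s(l, L) = 1 + 1 = 2)
f(Y) = 2*Y/365 (f(Y) = (2*Y)/365 = (2*Y)*(1/365) = 2*Y/365)
f(s(25, -20)) + (281 + 282)*(-25) = (2/365)*2 + (281 + 282)*(-25) = 4/365 + 563*(-25) = 4/365 - 14075 = -5137371/365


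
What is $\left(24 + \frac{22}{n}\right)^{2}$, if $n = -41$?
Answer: $\frac{925444}{1681} \approx 550.53$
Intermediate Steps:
$\left(24 + \frac{22}{n}\right)^{2} = \left(24 + \frac{22}{-41}\right)^{2} = \left(24 + 22 \left(- \frac{1}{41}\right)\right)^{2} = \left(24 - \frac{22}{41}\right)^{2} = \left(\frac{962}{41}\right)^{2} = \frac{925444}{1681}$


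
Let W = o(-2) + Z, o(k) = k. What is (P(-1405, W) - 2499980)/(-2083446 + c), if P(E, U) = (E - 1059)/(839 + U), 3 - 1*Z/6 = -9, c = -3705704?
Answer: 1136242142/2631168675 ≈ 0.43184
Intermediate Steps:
Z = 72 (Z = 18 - 6*(-9) = 18 + 54 = 72)
W = 70 (W = -2 + 72 = 70)
P(E, U) = (-1059 + E)/(839 + U)
(P(-1405, W) - 2499980)/(-2083446 + c) = ((-1059 - 1405)/(839 + 70) - 2499980)/(-2083446 - 3705704) = (-2464/909 - 2499980)/(-5789150) = ((1/909)*(-2464) - 2499980)*(-1/5789150) = (-2464/909 - 2499980)*(-1/5789150) = -2272484284/909*(-1/5789150) = 1136242142/2631168675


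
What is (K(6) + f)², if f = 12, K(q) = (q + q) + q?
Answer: 900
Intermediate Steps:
K(q) = 3*q (K(q) = 2*q + q = 3*q)
(K(6) + f)² = (3*6 + 12)² = (18 + 12)² = 30² = 900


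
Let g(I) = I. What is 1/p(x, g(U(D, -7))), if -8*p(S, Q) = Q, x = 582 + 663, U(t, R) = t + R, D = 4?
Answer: 8/3 ≈ 2.6667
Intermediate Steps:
U(t, R) = R + t
x = 1245
p(S, Q) = -Q/8
1/p(x, g(U(D, -7))) = 1/(-(-7 + 4)/8) = 1/(-⅛*(-3)) = 1/(3/8) = 8/3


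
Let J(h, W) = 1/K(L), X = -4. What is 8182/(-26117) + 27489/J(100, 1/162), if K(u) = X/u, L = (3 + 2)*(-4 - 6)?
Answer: 1435655876/652925 ≈ 2198.8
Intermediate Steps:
L = -50 (L = 5*(-10) = -50)
K(u) = -4/u
J(h, W) = 25/2 (J(h, W) = 1/(-4/(-50)) = 1/(-4*(-1/50)) = 1/(2/25) = 25/2)
8182/(-26117) + 27489/J(100, 1/162) = 8182/(-26117) + 27489/(25/2) = 8182*(-1/26117) + 27489*(2/25) = -8182/26117 + 54978/25 = 1435655876/652925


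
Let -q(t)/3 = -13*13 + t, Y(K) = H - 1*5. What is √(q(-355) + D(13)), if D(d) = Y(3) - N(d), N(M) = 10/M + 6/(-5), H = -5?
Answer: √6601270/65 ≈ 39.528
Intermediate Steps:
Y(K) = -10 (Y(K) = -5 - 1*5 = -5 - 5 = -10)
N(M) = -6/5 + 10/M (N(M) = 10/M + 6*(-⅕) = 10/M - 6/5 = -6/5 + 10/M)
D(d) = -44/5 - 10/d (D(d) = -10 - (-6/5 + 10/d) = -10 + (6/5 - 10/d) = -44/5 - 10/d)
q(t) = 507 - 3*t (q(t) = -3*(-13*13 + t) = -3*(-169 + t) = 507 - 3*t)
√(q(-355) + D(13)) = √((507 - 3*(-355)) + (-44/5 - 10/13)) = √((507 + 1065) + (-44/5 - 10*1/13)) = √(1572 + (-44/5 - 10/13)) = √(1572 - 622/65) = √(101558/65) = √6601270/65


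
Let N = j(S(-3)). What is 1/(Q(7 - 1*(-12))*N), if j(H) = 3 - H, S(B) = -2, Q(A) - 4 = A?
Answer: 1/115 ≈ 0.0086956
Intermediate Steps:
Q(A) = 4 + A
N = 5 (N = 3 - 1*(-2) = 3 + 2 = 5)
1/(Q(7 - 1*(-12))*N) = 1/((4 + (7 - 1*(-12)))*5) = 1/((4 + (7 + 12))*5) = 1/((4 + 19)*5) = 1/(23*5) = 1/115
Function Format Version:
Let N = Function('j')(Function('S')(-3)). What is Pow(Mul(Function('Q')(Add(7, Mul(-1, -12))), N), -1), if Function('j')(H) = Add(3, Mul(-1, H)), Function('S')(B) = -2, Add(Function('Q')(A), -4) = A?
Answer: Rational(1, 115) ≈ 0.0086956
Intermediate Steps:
Function('Q')(A) = Add(4, A)
N = 5 (N = Add(3, Mul(-1, -2)) = Add(3, 2) = 5)
Pow(Mul(Function('Q')(Add(7, Mul(-1, -12))), N), -1) = Pow(Mul(Add(4, Add(7, Mul(-1, -12))), 5), -1) = Pow(Mul(Add(4, Add(7, 12)), 5), -1) = Pow(Mul(Add(4, 19), 5), -1) = Pow(Mul(23, 5), -1) = Pow(115, -1) = Rational(1, 115)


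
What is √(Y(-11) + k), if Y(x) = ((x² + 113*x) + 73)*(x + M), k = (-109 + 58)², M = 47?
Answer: 3*I*√3907 ≈ 187.52*I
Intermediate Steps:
k = 2601 (k = (-51)² = 2601)
Y(x) = (47 + x)*(73 + x² + 113*x) (Y(x) = ((x² + 113*x) + 73)*(x + 47) = (73 + x² + 113*x)*(47 + x) = (47 + x)*(73 + x² + 113*x))
√(Y(-11) + k) = √((3431 + (-11)³ + 160*(-11)² + 5384*(-11)) + 2601) = √((3431 - 1331 + 160*121 - 59224) + 2601) = √((3431 - 1331 + 19360 - 59224) + 2601) = √(-37764 + 2601) = √(-35163) = 3*I*√3907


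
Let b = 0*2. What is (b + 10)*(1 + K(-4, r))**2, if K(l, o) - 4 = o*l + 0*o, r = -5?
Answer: 6250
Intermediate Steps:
K(l, o) = 4 + l*o (K(l, o) = 4 + (o*l + 0*o) = 4 + (l*o + 0) = 4 + l*o)
b = 0
(b + 10)*(1 + K(-4, r))**2 = (0 + 10)*(1 + (4 - 4*(-5)))**2 = 10*(1 + (4 + 20))**2 = 10*(1 + 24)**2 = 10*25**2 = 10*625 = 6250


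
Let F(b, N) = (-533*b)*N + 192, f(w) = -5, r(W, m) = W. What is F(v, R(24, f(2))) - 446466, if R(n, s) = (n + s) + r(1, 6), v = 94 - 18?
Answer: -1256434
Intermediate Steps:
v = 76
R(n, s) = 1 + n + s (R(n, s) = (n + s) + 1 = 1 + n + s)
F(b, N) = 192 - 533*N*b (F(b, N) = -533*N*b + 192 = 192 - 533*N*b)
F(v, R(24, f(2))) - 446466 = (192 - 533*(1 + 24 - 5)*76) - 446466 = (192 - 533*20*76) - 446466 = (192 - 810160) - 446466 = -809968 - 446466 = -1256434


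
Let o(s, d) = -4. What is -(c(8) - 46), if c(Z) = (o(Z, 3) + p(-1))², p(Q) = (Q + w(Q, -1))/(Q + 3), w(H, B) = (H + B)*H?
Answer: 135/4 ≈ 33.750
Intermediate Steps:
w(H, B) = H*(B + H) (w(H, B) = (B + H)*H = H*(B + H))
p(Q) = (Q + Q*(-1 + Q))/(3 + Q) (p(Q) = (Q + Q*(-1 + Q))/(Q + 3) = (Q + Q*(-1 + Q))/(3 + Q))
c(Z) = 49/4 (c(Z) = (-4 + (-1)²/(3 - 1))² = (-4 + 1/2)² = (-4 + 1*(½))² = (-4 + ½)² = (-7/2)² = 49/4)
-(c(8) - 46) = -(49/4 - 46) = -1*(-135/4) = 135/4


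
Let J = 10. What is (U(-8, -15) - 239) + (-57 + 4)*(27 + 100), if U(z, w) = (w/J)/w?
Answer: -69699/10 ≈ -6969.9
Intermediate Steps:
U(z, w) = ⅒ (U(z, w) = (w/10)/w = ⅒)
(U(-8, -15) - 239) + (-57 + 4)*(27 + 100) = (⅒ - 239) + (-57 + 4)*(27 + 100) = -2389/10 - 53*127 = -2389/10 - 6731 = -69699/10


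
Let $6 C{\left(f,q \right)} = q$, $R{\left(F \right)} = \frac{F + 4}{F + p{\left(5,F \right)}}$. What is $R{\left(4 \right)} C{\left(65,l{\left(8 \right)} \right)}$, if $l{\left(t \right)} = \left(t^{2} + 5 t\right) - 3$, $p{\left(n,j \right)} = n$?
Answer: $\frac{404}{27} \approx 14.963$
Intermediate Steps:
$l{\left(t \right)} = -3 + t^{2} + 5 t$
$R{\left(F \right)} = \frac{4 + F}{5 + F}$ ($R{\left(F \right)} = \frac{F + 4}{F + 5} = \frac{4 + F}{5 + F}$)
$C{\left(f,q \right)} = \frac{q}{6}$
$R{\left(4 \right)} C{\left(65,l{\left(8 \right)} \right)} = \frac{4 + 4}{5 + 4} \frac{-3 + 8^{2} + 5 \cdot 8}{6} = \frac{1}{9} \cdot 8 \frac{-3 + 64 + 40}{6} = \frac{1}{9} \cdot 8 \cdot \frac{1}{6} \cdot 101 = \frac{8}{9} \cdot \frac{101}{6} = \frac{404}{27}$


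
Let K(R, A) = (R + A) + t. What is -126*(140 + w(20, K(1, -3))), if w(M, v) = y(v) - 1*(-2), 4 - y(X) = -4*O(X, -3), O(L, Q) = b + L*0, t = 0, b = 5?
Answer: -20916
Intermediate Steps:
O(L, Q) = 5 (O(L, Q) = 5 + L*0 = 5 + 0 = 5)
y(X) = 24 (y(X) = 4 - (-4)*5 = 4 - 1*(-20) = 4 + 20 = 24)
K(R, A) = A + R (K(R, A) = (R + A) + 0 = (A + R) + 0 = A + R)
w(M, v) = 26 (w(M, v) = 24 - 1*(-2) = 24 + 2 = 26)
-126*(140 + w(20, K(1, -3))) = -126*(140 + 26) = -126*166 = -20916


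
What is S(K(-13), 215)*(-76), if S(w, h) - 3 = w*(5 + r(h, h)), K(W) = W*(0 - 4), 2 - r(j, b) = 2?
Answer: -19988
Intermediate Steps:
r(j, b) = 0 (r(j, b) = 2 - 1*2 = 2 - 2 = 0)
K(W) = -4*W (K(W) = W*(-4) = -4*W)
S(w, h) = 3 + 5*w (S(w, h) = 3 + w*(5 + 0) = 3 + w*5 = 3 + 5*w)
S(K(-13), 215)*(-76) = (3 + 5*(-4*(-13)))*(-76) = (3 + 5*52)*(-76) = (3 + 260)*(-76) = 263*(-76) = -19988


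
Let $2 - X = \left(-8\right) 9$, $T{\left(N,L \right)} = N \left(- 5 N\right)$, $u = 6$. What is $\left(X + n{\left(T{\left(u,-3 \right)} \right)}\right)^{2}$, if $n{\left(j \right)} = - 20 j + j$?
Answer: $12208036$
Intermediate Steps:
$T{\left(N,L \right)} = - 5 N^{2}$
$n{\left(j \right)} = - 19 j$
$X = 74$ ($X = 2 - \left(-8\right) 9 = 2 - -72 = 2 + 72 = 74$)
$\left(X + n{\left(T{\left(u,-3 \right)} \right)}\right)^{2} = \left(74 - 19 \left(- 5 \cdot 6^{2}\right)\right)^{2} = \left(74 - 19 \left(\left(-5\right) 36\right)\right)^{2} = \left(74 - -3420\right)^{2} = \left(74 + 3420\right)^{2} = 3494^{2} = 12208036$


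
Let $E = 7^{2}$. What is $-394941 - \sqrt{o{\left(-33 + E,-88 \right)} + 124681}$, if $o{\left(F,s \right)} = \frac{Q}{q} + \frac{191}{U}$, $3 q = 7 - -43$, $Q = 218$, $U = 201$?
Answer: $-394941 - \frac{\sqrt{125945097927}}{1005} \approx -3.9529 \cdot 10^{5}$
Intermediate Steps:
$E = 49$
$q = \frac{50}{3}$ ($q = \frac{7 - -43}{3} = \frac{7 + 43}{3} = \frac{1}{3} \cdot 50 = \frac{50}{3} \approx 16.667$)
$o{\left(F,s \right)} = \frac{70502}{5025}$ ($o{\left(F,s \right)} = \frac{218}{\frac{50}{3}} + \frac{191}{201} = 218 \cdot \frac{3}{50} + 191 \cdot \frac{1}{201} = \frac{327}{25} + \frac{191}{201} = \frac{70502}{5025}$)
$-394941 - \sqrt{o{\left(-33 + E,-88 \right)} + 124681} = -394941 - \sqrt{\frac{70502}{5025} + 124681} = -394941 - \sqrt{\frac{626592527}{5025}} = -394941 - \frac{\sqrt{125945097927}}{1005}$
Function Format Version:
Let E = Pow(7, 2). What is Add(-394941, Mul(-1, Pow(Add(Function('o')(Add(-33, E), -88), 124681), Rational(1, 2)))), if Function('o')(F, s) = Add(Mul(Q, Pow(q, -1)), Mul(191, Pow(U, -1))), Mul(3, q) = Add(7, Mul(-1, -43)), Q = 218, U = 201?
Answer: Add(-394941, Mul(Rational(-1, 1005), Pow(125945097927, Rational(1, 2)))) ≈ -3.9529e+5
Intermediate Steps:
E = 49
q = Rational(50, 3) (q = Mul(Rational(1, 3), Add(7, Mul(-1, -43))) = Mul(Rational(1, 3), Add(7, 43)) = Mul(Rational(1, 3), 50) = Rational(50, 3) ≈ 16.667)
Function('o')(F, s) = Rational(70502, 5025) (Function('o')(F, s) = Add(Mul(218, Pow(Rational(50, 3), -1)), Mul(191, Pow(201, -1))) = Add(Mul(218, Rational(3, 50)), Mul(191, Rational(1, 201))) = Add(Rational(327, 25), Rational(191, 201)) = Rational(70502, 5025))
Add(-394941, Mul(-1, Pow(Add(Function('o')(Add(-33, E), -88), 124681), Rational(1, 2)))) = Add(-394941, Mul(-1, Pow(Add(Rational(70502, 5025), 124681), Rational(1, 2)))) = Add(-394941, Mul(-1, Pow(Rational(626592527, 5025), Rational(1, 2)))) = Add(-394941, Mul(-1, Mul(Rational(1, 1005), Pow(125945097927, Rational(1, 2))))) = Add(-394941, Mul(Rational(-1, 1005), Pow(125945097927, Rational(1, 2))))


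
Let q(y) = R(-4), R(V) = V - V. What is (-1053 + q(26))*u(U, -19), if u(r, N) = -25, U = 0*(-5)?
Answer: 26325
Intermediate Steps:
U = 0
R(V) = 0
q(y) = 0
(-1053 + q(26))*u(U, -19) = (-1053 + 0)*(-25) = -1053*(-25) = 26325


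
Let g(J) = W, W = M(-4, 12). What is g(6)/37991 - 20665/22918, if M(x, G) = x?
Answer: -785175687/870677738 ≈ -0.90180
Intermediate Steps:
W = -4
g(J) = -4
g(6)/37991 - 20665/22918 = -4/37991 - 20665/22918 = -785175687/870677738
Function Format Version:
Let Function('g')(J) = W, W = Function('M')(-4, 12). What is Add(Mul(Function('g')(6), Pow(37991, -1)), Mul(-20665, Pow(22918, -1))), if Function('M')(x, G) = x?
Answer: Rational(-785175687, 870677738) ≈ -0.90180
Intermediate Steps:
W = -4
Function('g')(J) = -4
Add(Mul(Function('g')(6), Pow(37991, -1)), Mul(-20665, Pow(22918, -1))) = Add(Mul(-4, Pow(37991, -1)), Mul(-20665, Pow(22918, -1))) = Add(Mul(-4, Rational(1, 37991)), Mul(-20665, Rational(1, 22918))) = Add(Rational(-4, 37991), Rational(-20665, 22918)) = Rational(-785175687, 870677738)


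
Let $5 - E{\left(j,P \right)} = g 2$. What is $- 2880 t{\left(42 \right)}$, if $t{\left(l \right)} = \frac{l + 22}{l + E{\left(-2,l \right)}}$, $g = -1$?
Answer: $- \frac{184320}{49} \approx -3761.6$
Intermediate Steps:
$E{\left(j,P \right)} = 7$ ($E{\left(j,P \right)} = 5 - \left(-1\right) 2 = 5 - -2 = 5 + 2 = 7$)
$t{\left(l \right)} = \frac{22 + l}{7 + l}$ ($t{\left(l \right)} = \frac{l + 22}{l + 7} = \frac{22 + l}{7 + l}$)
$- 2880 t{\left(42 \right)} = - 2880 \frac{22 + 42}{7 + 42} = - 2880 \cdot \frac{1}{49} \cdot 64 = \left(-2880\right) \frac{64}{49} = - \frac{184320}{49}$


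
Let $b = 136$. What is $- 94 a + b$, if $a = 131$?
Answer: $-12178$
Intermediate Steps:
$- 94 a + b = \left(-94\right) 131 + 136 = -12314 + 136 = -12178$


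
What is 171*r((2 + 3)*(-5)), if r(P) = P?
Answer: -4275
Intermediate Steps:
171*r((2 + 3)*(-5)) = 171*((2 + 3)*(-5)) = 171*(5*(-5)) = 171*(-25) = -4275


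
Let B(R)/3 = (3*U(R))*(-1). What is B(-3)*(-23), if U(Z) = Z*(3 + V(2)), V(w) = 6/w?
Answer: -3726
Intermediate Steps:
U(Z) = 6*Z (U(Z) = Z*(3 + 6/2) = Z*(3 + 6*(½)) = Z*(3 + 3) = Z*6 = 6*Z)
B(R) = -54*R (B(R) = 3*((3*(6*R))*(-1)) = 3*((18*R)*(-1)) = 3*(-18*R) = -54*R)
B(-3)*(-23) = -54*(-3)*(-23) = 162*(-23) = -3726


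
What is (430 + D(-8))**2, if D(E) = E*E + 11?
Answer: 255025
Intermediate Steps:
D(E) = 11 + E**2 (D(E) = E**2 + 11 = 11 + E**2)
(430 + D(-8))**2 = (430 + (11 + (-8)**2))**2 = (430 + (11 + 64))**2 = (430 + 75)**2 = 505**2 = 255025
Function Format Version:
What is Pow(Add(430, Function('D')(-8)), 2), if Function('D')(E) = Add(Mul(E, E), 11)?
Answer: 255025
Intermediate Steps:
Function('D')(E) = Add(11, Pow(E, 2)) (Function('D')(E) = Add(Pow(E, 2), 11) = Add(11, Pow(E, 2)))
Pow(Add(430, Function('D')(-8)), 2) = Pow(Add(430, Add(11, Pow(-8, 2))), 2) = Pow(Add(430, Add(11, 64)), 2) = Pow(Add(430, 75), 2) = Pow(505, 2) = 255025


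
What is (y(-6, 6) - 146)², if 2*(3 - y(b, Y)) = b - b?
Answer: 20449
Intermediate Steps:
y(b, Y) = 3 (y(b, Y) = 3 - (b - b)/2 = 3 - ½*0 = 3 + 0 = 3)
(y(-6, 6) - 146)² = (3 - 146)² = (-143)² = 20449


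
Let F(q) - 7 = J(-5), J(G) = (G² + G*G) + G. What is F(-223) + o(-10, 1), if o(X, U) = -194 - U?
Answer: -143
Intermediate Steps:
J(G) = G + 2*G² (J(G) = (G² + G²) + G = 2*G² + G = G + 2*G²)
F(q) = 52 (F(q) = 7 - 5*(1 + 2*(-5)) = 7 - 5*(1 - 10) = 7 - 5*(-9) = 7 + 45 = 52)
F(-223) + o(-10, 1) = 52 + (-194 - 1*1) = 52 + (-194 - 1) = 52 - 195 = -143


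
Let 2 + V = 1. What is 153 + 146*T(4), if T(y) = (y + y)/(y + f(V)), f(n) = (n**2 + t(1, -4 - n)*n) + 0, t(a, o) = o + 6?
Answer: 737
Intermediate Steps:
V = -1 (V = -2 + 1 = -1)
t(a, o) = 6 + o
f(n) = n**2 + n*(2 - n) (f(n) = (n**2 + (6 + (-4 - n))*n) + 0 = (n**2 + (2 - n)*n) + 0 = (n**2 + n*(2 - n)) + 0 = n**2 + n*(2 - n))
T(y) = 2*y/(-2 + y) (T(y) = (y + y)/(y + 2*(-1)) = (2*y)/(y - 2) = (2*y)/(-2 + y) = 2*y/(-2 + y))
153 + 146*T(4) = 153 + 146*(2*4/(-2 + 4)) = 153 + 146*(2*4/2) = 153 + 146*(2*4*(1/2)) = 153 + 146*4 = 153 + 584 = 737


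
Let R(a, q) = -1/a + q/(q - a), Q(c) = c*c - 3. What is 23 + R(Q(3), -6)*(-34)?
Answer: 35/3 ≈ 11.667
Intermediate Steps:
Q(c) = -3 + c² (Q(c) = c² - 3 = -3 + c²)
23 + R(Q(3), -6)*(-34) = 23 + ((-6 - (-3 + 3²) - 1*(-3 + 3²)*(-6))/((-3 + 3²)*((-3 + 3²) - 1*(-6))))*(-34) = 23 + ((-6 - (-3 + 9) - 1*(-3 + 9)*(-6))/((-3 + 9)*((-3 + 9) + 6)))*(-34) = 23 + ((-6 - 1*6 - 1*6*(-6))/(6*(6 + 6)))*(-34) = 23 + ((⅙)*(-6 - 6 + 36)/12)*(-34) = 23 + ((⅙)*(1/12)*24)*(-34) = 23 + (⅓)*(-34) = 23 - 34/3 = 35/3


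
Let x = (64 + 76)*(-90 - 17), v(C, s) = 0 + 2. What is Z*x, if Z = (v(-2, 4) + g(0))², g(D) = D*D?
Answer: -59920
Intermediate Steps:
v(C, s) = 2
g(D) = D²
x = -14980 (x = 140*(-107) = -14980)
Z = 4 (Z = (2 + 0²)² = (2 + 0)² = 2² = 4)
Z*x = 4*(-14980) = -59920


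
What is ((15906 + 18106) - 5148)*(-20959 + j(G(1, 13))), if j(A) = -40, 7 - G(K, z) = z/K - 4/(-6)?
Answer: -606115136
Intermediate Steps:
G(K, z) = 19/3 - z/K (G(K, z) = 7 - (z/K - 4/(-6)) = 7 - (z/K - 4*(-1/6)) = 7 - (z/K + 2/3) = 7 - (2/3 + z/K) = 7 + (-2/3 - z/K) = 19/3 - z/K)
((15906 + 18106) - 5148)*(-20959 + j(G(1, 13))) = ((15906 + 18106) - 5148)*(-20959 - 40) = (34012 - 5148)*(-20999) = 28864*(-20999) = -606115136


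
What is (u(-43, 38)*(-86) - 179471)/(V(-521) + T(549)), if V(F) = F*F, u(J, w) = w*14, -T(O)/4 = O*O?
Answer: 225223/934163 ≈ 0.24110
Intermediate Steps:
T(O) = -4*O**2 (T(O) = -4*O*O = -4*O**2)
u(J, w) = 14*w
V(F) = F**2
(u(-43, 38)*(-86) - 179471)/(V(-521) + T(549)) = ((14*38)*(-86) - 179471)/((-521)**2 - 4*549**2) = (532*(-86) - 179471)/(271441 - 4*301401) = (-45752 - 179471)/(271441 - 1205604) = -225223/(-934163) = -225223*(-1/934163) = 225223/934163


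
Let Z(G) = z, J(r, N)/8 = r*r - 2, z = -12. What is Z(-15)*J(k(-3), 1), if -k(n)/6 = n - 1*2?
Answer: -86208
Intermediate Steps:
k(n) = 12 - 6*n (k(n) = -6*(n - 1*2) = -6*(n - 2) = -6*(-2 + n) = 12 - 6*n)
J(r, N) = -16 + 8*r**2 (J(r, N) = 8*(r*r - 2) = 8*(r**2 - 2) = 8*(-2 + r**2) = -16 + 8*r**2)
Z(G) = -12
Z(-15)*J(k(-3), 1) = -12*(-16 + 8*(12 - 6*(-3))**2) = -12*(-16 + 8*(12 + 18)**2) = -12*(-16 + 8*30**2) = -12*(-16 + 8*900) = -12*(-16 + 7200) = -12*7184 = -86208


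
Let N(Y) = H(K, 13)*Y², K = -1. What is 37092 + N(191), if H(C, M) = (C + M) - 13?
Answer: 611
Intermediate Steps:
H(C, M) = -13 + C + M
N(Y) = -Y² (N(Y) = (-13 - 1 + 13)*Y² = -Y²)
37092 + N(191) = 37092 - 1*191² = 37092 - 1*36481 = 37092 - 36481 = 611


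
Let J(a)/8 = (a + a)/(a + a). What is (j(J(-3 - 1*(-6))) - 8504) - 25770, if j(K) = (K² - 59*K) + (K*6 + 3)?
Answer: -34631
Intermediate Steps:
J(a) = 8 (J(a) = 8*((a + a)/(a + a)) = 8*((2*a)/((2*a))) = 8*((2*a)*(1/(2*a))) = 8*1 = 8)
j(K) = 3 + K² - 53*K (j(K) = (K² - 59*K) + (6*K + 3) = (K² - 59*K) + (3 + 6*K) = 3 + K² - 53*K)
(j(J(-3 - 1*(-6))) - 8504) - 25770 = ((3 + 8² - 53*8) - 8504) - 25770 = ((3 + 64 - 424) - 8504) - 25770 = (-357 - 8504) - 25770 = -8861 - 25770 = -34631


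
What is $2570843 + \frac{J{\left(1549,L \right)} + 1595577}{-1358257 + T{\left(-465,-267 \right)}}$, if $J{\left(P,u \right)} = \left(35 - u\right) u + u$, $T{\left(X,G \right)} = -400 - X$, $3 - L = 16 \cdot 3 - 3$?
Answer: $\frac{3491696803555}{1358192} \approx 2.5708 \cdot 10^{6}$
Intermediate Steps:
$L = -42$ ($L = 3 - \left(16 \cdot 3 - 3\right) = 3 - \left(48 - 3\right) = 3 - 45 = -42$)
$J{\left(P,u \right)} = u + u \left(35 - u\right)$ ($J{\left(P,u \right)} = u \left(35 - u\right) + u = u + u \left(35 - u\right)$)
$2570843 + \frac{J{\left(1549,L \right)} + 1595577}{-1358257 + T{\left(-465,-267 \right)}} = 2570843 + \frac{- 42 \left(36 - -42\right) + 1595577}{-1358257 - -65} = 2570843 + \frac{- 42 \left(36 + 42\right) + 1595577}{-1358257 + \left(-400 + 465\right)} = 2570843 + \frac{\left(-42\right) 78 + 1595577}{-1358257 + 65} = 2570843 + \frac{-3276 + 1595577}{-1358192} = 2570843 + 1592301 \left(- \frac{1}{1358192}\right) = 2570843 - \frac{1592301}{1358192} = \frac{3491696803555}{1358192}$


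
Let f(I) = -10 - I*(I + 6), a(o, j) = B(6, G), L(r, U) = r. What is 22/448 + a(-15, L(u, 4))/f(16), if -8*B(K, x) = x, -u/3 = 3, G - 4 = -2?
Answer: 2019/40544 ≈ 0.049798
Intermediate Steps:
G = 2 (G = 4 - 2 = 2)
u = -9 (u = -3*3 = -9)
B(K, x) = -x/8
a(o, j) = -¼ (a(o, j) = -⅛*2 = -¼)
f(I) = -10 - I*(6 + I)
22/448 + a(-15, L(u, 4))/f(16) = 22/448 - 1/(4*(-10 - 1*16² - 6*16)) = 22*(1/448) - 1/(4*(-10 - 1*256 - 96)) = 11/224 - 1/(4*(-10 - 256 - 96)) = 11/224 - ¼/(-362) = 11/224 - ¼*(-1/362) = 11/224 + 1/1448 = 2019/40544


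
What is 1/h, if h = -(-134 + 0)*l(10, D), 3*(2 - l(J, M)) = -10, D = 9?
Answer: 3/2144 ≈ 0.0013993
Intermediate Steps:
l(J, M) = 16/3 (l(J, M) = 2 - ⅓*(-10) = 2 + 10/3 = 16/3)
h = 2144/3 (h = -(-134 + 0)*16/3 = -(-134)*16/3 = -1*(-2144/3) = 2144/3 ≈ 714.67)
1/h = 1/(2144/3) = 3/2144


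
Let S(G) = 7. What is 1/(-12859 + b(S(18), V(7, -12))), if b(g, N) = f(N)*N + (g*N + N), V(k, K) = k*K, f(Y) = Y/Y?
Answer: -1/13615 ≈ -7.3448e-5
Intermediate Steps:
f(Y) = 1
V(k, K) = K*k
b(g, N) = 2*N + N*g (b(g, N) = 1*N + (g*N + N) = N + (N*g + N) = N + (N + N*g) = 2*N + N*g)
1/(-12859 + b(S(18), V(7, -12))) = 1/(-12859 + (-12*7)*(2 + 7)) = 1/(-12859 - 84*9) = 1/(-12859 - 756) = 1/(-13615) = -1/13615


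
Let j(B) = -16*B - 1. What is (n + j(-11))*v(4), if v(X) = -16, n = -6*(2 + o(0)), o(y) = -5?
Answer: -3088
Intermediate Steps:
n = 18 (n = -6*(2 - 5) = -6*(-3) = 18)
j(B) = -1 - 16*B
(n + j(-11))*v(4) = (18 + (-1 - 16*(-11)))*(-16) = (18 + (-1 + 176))*(-16) = (18 + 175)*(-16) = 193*(-16) = -3088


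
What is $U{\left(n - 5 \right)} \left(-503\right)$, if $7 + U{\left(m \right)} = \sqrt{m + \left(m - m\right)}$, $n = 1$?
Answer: $3521 - 1006 i \approx 3521.0 - 1006.0 i$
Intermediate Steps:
$U{\left(m \right)} = -7 + \sqrt{m}$ ($U{\left(m \right)} = -7 + \sqrt{m + \left(m - m\right)} = -7 + \sqrt{m + 0} = -7 + \sqrt{m}$)
$U{\left(n - 5 \right)} \left(-503\right) = \left(-7 + \sqrt{1 - 5}\right) \left(-503\right) = \left(-7 + \sqrt{-4}\right) \left(-503\right) = \left(-7 + 2 i\right) \left(-503\right) = 3521 - 1006 i$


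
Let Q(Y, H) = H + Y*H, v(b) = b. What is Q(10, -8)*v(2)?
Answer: -176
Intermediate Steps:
Q(Y, H) = H + H*Y
Q(10, -8)*v(2) = -8*(1 + 10)*2 = -8*11*2 = -88*2 = -176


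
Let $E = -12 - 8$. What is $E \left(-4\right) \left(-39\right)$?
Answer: $-3120$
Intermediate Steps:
$E = -20$
$E \left(-4\right) \left(-39\right) = \left(-20\right) \left(-4\right) \left(-39\right) = 80 \left(-39\right) = -3120$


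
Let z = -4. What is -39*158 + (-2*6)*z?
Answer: -6114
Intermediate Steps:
-39*158 + (-2*6)*z = -39*158 - 2*6*(-4) = -6162 - 12*(-4) = -6162 + 48 = -6114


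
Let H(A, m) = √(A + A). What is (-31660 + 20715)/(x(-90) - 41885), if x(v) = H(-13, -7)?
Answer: 458431325/1754353251 + 10945*I*√26/1754353251 ≈ 0.26131 + 3.1812e-5*I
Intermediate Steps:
H(A, m) = √2*√A (H(A, m) = √(2*A) = √2*√A)
x(v) = I*√26 (x(v) = √2*√(-13) = √2*(I*√13) = I*√26)
(-31660 + 20715)/(x(-90) - 41885) = (-31660 + 20715)/(I*√26 - 41885) = -10945/(-41885 + I*√26)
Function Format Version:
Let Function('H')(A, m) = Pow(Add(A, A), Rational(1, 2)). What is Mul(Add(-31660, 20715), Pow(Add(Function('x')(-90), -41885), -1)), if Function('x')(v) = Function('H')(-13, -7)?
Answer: Add(Rational(458431325, 1754353251), Mul(Rational(10945, 1754353251), I, Pow(26, Rational(1, 2)))) ≈ Add(0.26131, Mul(3.1812e-5, I))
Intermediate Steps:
Function('H')(A, m) = Mul(Pow(2, Rational(1, 2)), Pow(A, Rational(1, 2))) (Function('H')(A, m) = Pow(Mul(2, A), Rational(1, 2)) = Mul(Pow(2, Rational(1, 2)), Pow(A, Rational(1, 2))))
Function('x')(v) = Mul(I, Pow(26, Rational(1, 2))) (Function('x')(v) = Mul(Pow(2, Rational(1, 2)), Pow(-13, Rational(1, 2))) = Mul(Pow(2, Rational(1, 2)), Mul(I, Pow(13, Rational(1, 2)))) = Mul(I, Pow(26, Rational(1, 2))))
Mul(Add(-31660, 20715), Pow(Add(Function('x')(-90), -41885), -1)) = Mul(Add(-31660, 20715), Pow(Add(Mul(I, Pow(26, Rational(1, 2))), -41885), -1)) = Mul(-10945, Pow(Add(-41885, Mul(I, Pow(26, Rational(1, 2)))), -1))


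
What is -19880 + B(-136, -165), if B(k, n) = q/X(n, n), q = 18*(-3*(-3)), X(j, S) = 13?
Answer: -258278/13 ≈ -19868.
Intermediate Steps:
q = 162 (q = 18*9 = 162)
B(k, n) = 162/13
-19880 + B(-136, -165) = -19880 + 162/13 = -258278/13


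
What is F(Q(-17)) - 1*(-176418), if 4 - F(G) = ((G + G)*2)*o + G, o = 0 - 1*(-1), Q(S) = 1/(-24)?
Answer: 4234133/24 ≈ 1.7642e+5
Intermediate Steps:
Q(S) = -1/24
o = 1 (o = 0 + 1 = 1)
F(G) = 4 - 5*G (F(G) = 4 - (((G + G)*2)*1 + G) = 4 - (((2*G)*2)*1 + G) = 4 - ((4*G)*1 + G) = 4 - (4*G + G) = 4 - 5*G)
F(Q(-17)) - 1*(-176418) = (4 - 5*(-1/24)) - 1*(-176418) = (4 + 5/24) + 176418 = 101/24 + 176418 = 4234133/24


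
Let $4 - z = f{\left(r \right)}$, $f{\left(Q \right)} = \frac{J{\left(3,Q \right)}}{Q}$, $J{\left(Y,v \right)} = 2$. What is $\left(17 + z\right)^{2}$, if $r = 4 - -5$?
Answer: $\frac{34969}{81} \approx 431.72$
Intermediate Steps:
$r = 9$ ($r = 4 + 5 = 9$)
$f{\left(Q \right)} = \frac{2}{Q}$
$z = \frac{34}{9}$ ($z = 4 - \frac{2}{9} = \frac{34}{9} \approx 3.7778$)
$\left(17 + z\right)^{2} = \left(17 + \frac{34}{9}\right)^{2} = \left(\frac{187}{9}\right)^{2} = \frac{34969}{81}$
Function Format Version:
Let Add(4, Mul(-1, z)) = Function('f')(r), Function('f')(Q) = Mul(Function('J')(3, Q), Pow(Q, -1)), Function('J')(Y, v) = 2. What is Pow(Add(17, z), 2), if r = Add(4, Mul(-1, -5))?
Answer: Rational(34969, 81) ≈ 431.72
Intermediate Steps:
r = 9 (r = Add(4, 5) = 9)
Function('f')(Q) = Mul(2, Pow(Q, -1))
z = Rational(34, 9) (z = Add(4, Mul(-1, Mul(2, Pow(9, -1)))) = Add(4, Mul(-1, Mul(2, Rational(1, 9)))) = Add(4, Mul(-1, Rational(2, 9))) = Add(4, Rational(-2, 9)) = Rational(34, 9) ≈ 3.7778)
Pow(Add(17, z), 2) = Pow(Add(17, Rational(34, 9)), 2) = Pow(Rational(187, 9), 2) = Rational(34969, 81)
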